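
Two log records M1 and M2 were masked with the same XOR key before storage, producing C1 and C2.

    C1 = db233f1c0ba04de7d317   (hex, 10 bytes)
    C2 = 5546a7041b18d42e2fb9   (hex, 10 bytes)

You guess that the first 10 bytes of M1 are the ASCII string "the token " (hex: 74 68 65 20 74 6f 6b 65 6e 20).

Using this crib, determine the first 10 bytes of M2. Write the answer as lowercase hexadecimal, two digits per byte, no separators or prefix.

First, C1 ⊕ C2 = (M1 ⊕ K) ⊕ (M2 ⊕ K) = M1 ⊕ M2, so the key drops out. Then M2 = (M1 ⊕ M2) ⊕ M1 over the first 10 bytes.
byte 0: (db XOR 55) XOR 74 = 8e XOR 74 = fa
byte 1: (23 XOR 46) XOR 68 = 65 XOR 68 = 0d
byte 2: (3f XOR a7) XOR 65 = 98 XOR 65 = fd
byte 3: (1c XOR 04) XOR 20 = 18 XOR 20 = 38
byte 4: (0b XOR 1b) XOR 74 = 10 XOR 74 = 64
byte 5: (a0 XOR 18) XOR 6f = b8 XOR 6f = d7
byte 6: (4d XOR d4) XOR 6b = 99 XOR 6b = f2
byte 7: (e7 XOR 2e) XOR 65 = c9 XOR 65 = ac
byte 8: (d3 XOR 2f) XOR 6e = fc XOR 6e = 92
byte 9: (17 XOR b9) XOR 20 = ae XOR 20 = 8e

fa0dfd3864d7f2ac928e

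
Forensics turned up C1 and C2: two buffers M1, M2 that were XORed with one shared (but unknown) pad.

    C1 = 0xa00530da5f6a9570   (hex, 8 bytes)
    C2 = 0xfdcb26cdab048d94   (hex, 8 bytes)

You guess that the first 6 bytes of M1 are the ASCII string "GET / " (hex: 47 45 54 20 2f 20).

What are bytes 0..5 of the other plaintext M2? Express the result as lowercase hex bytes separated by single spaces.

1a 8b 42 37 db 4e

First, C1 ⊕ C2 = (M1 ⊕ K) ⊕ (M2 ⊕ K) = M1 ⊕ M2, so the key drops out. Then M2 = (M1 ⊕ M2) ⊕ M1 over the first 6 bytes.
byte 0: (a0 ⊕ fd) ⊕ 47 = 5d ⊕ 47 = 1a
byte 1: (05 ⊕ cb) ⊕ 45 = ce ⊕ 45 = 8b
byte 2: (30 ⊕ 26) ⊕ 54 = 16 ⊕ 54 = 42
byte 3: (da ⊕ cd) ⊕ 20 = 17 ⊕ 20 = 37
byte 4: (5f ⊕ ab) ⊕ 2f = f4 ⊕ 2f = db
byte 5: (6a ⊕ 04) ⊕ 20 = 6e ⊕ 20 = 4e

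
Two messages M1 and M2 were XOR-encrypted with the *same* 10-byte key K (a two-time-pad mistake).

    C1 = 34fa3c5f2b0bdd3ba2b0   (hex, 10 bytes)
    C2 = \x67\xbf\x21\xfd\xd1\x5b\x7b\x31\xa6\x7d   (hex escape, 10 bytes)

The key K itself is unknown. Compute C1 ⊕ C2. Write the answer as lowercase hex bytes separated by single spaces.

C1 ⊕ C2 = (M1 ⊕ K) ⊕ (M2 ⊕ K) = M1 ⊕ M2 — the shared key cancels under XOR.
byte 0: 00110100 XOR 01100111 = 01010011
byte 1: 11111010 XOR 10111111 = 01000101
byte 2: 00111100 XOR 00100001 = 00011101
byte 3: 01011111 XOR 11111101 = 10100010
byte 4: 00101011 XOR 11010001 = 11111010
byte 5: 00001011 XOR 01011011 = 01010000
byte 6: 11011101 XOR 01111011 = 10100110
byte 7: 00111011 XOR 00110001 = 00001010
byte 8: 10100010 XOR 10100110 = 00000100
byte 9: 10110000 XOR 01111101 = 11001101

53 45 1d a2 fa 50 a6 0a 04 cd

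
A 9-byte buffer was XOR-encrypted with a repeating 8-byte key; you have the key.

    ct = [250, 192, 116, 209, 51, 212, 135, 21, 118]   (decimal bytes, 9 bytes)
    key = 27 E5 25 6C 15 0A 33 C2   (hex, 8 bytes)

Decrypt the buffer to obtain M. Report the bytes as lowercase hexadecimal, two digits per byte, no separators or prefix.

The 8-byte key repeats, so the effective keystream is 27 e5 25 6c 15 0a 33 c2 27.
byte 0: fa ⊕ 27 = dd
byte 1: c0 ⊕ e5 = 25
byte 2: 74 ⊕ 25 = 51
byte 3: d1 ⊕ 6c = bd
byte 4: 33 ⊕ 15 = 26
byte 5: d4 ⊕ 0a = de
byte 6: 87 ⊕ 33 = b4
byte 7: 15 ⊕ c2 = d7
byte 8: 76 ⊕ 27 = 51

dd2551bd26deb4d751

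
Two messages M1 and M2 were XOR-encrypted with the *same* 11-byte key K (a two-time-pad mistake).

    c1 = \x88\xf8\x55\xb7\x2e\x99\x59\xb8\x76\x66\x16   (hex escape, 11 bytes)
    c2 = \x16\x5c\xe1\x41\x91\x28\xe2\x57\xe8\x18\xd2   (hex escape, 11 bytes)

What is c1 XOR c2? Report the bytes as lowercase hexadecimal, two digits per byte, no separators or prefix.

9ea4b4f6bfb1bbef9e7ec4

c1 ⊕ c2 = (M1 ⊕ K) ⊕ (M2 ⊕ K) = M1 ⊕ M2 — the shared key cancels under XOR.
byte 0: 10001000 ^ 00010110 = 10011110
byte 1: 11111000 ^ 01011100 = 10100100
byte 2: 01010101 ^ 11100001 = 10110100
byte 3: 10110111 ^ 01000001 = 11110110
byte 4: 00101110 ^ 10010001 = 10111111
byte 5: 10011001 ^ 00101000 = 10110001
byte 6: 01011001 ^ 11100010 = 10111011
byte 7: 10111000 ^ 01010111 = 11101111
byte 8: 01110110 ^ 11101000 = 10011110
byte 9: 01100110 ^ 00011000 = 01111110
byte 10: 00010110 ^ 11010010 = 11000100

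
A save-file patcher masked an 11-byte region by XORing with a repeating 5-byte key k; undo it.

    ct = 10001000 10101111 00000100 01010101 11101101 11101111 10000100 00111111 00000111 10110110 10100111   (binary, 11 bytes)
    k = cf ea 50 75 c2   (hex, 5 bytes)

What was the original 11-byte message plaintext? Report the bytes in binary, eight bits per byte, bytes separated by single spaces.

01000111 01000101 01010100 00100000 00101111 00100000 01101110 01101111 01110010 01110100 01101000

The 5-byte key repeats, so the effective keystream is cf ea 50 75 c2 cf ea 50 75 c2 cf.
byte 0: 10001000 xor 11001111 = 01000111
byte 1: 10101111 xor 11101010 = 01000101
byte 2: 00000100 xor 01010000 = 01010100
byte 3: 01010101 xor 01110101 = 00100000
byte 4: 11101101 xor 11000010 = 00101111
byte 5: 11101111 xor 11001111 = 00100000
byte 6: 10000100 xor 11101010 = 01101110
byte 7: 00111111 xor 01010000 = 01101111
byte 8: 00000111 xor 01110101 = 01110010
byte 9: 10110110 xor 11000010 = 01110100
byte 10: 10100111 xor 11001111 = 01101000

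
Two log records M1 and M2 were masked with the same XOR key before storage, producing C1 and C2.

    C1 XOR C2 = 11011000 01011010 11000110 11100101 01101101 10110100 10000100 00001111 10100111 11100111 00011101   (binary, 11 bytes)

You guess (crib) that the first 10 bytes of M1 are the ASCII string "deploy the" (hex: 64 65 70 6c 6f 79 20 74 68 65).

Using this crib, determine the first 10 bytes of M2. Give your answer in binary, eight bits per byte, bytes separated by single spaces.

Since C1 ⊕ C2 = M1 ⊕ M2, XORing with the guessed M1 bytes yields the corresponding M2 bytes: M2 = (C1 ⊕ C2) ⊕ M1.
216 ^ 100 = 188
 90 ^ 101 =  63
198 ^ 112 = 182
229 ^ 108 = 137
109 ^ 111 =   2
180 ^ 121 = 205
132 ^  32 = 164
 15 ^ 116 = 123
167 ^ 104 = 207
231 ^ 101 = 130

10111100 00111111 10110110 10001001 00000010 11001101 10100100 01111011 11001111 10000010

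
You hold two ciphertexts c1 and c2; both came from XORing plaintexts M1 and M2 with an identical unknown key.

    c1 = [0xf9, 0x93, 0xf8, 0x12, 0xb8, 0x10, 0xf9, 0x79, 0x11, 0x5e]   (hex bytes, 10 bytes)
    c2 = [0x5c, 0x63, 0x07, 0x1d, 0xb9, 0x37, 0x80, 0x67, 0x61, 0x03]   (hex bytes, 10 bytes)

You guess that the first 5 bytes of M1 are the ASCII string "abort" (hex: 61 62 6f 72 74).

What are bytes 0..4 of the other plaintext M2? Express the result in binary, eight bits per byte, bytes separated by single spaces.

First, c1 ⊕ c2 = (M1 ⊕ K) ⊕ (M2 ⊕ K) = M1 ⊕ M2, so the key drops out. Then M2 = (M1 ⊕ M2) ⊕ M1 over the first 5 bytes.
byte 0: (f9 XOR 5c) XOR 61 = a5 XOR 61 = c4
byte 1: (93 XOR 63) XOR 62 = f0 XOR 62 = 92
byte 2: (f8 XOR 07) XOR 6f = ff XOR 6f = 90
byte 3: (12 XOR 1d) XOR 72 = 0f XOR 72 = 7d
byte 4: (b8 XOR b9) XOR 74 = 01 XOR 74 = 75

11000100 10010010 10010000 01111101 01110101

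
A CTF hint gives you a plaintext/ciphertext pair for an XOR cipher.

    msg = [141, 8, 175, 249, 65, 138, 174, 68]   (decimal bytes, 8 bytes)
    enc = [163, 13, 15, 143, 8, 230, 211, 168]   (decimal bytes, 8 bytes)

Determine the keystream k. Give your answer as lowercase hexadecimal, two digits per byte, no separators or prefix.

Since enc = msg ⊕ k, XORing both sides with msg gives k = msg ⊕ enc.
10001101 xor 10100011 = 00101110
00001000 xor 00001101 = 00000101
10101111 xor 00001111 = 10100000
11111001 xor 10001111 = 01110110
01000001 xor 00001000 = 01001001
10001010 xor 11100110 = 01101100
10101110 xor 11010011 = 01111101
01000100 xor 10101000 = 11101100

2e05a076496c7dec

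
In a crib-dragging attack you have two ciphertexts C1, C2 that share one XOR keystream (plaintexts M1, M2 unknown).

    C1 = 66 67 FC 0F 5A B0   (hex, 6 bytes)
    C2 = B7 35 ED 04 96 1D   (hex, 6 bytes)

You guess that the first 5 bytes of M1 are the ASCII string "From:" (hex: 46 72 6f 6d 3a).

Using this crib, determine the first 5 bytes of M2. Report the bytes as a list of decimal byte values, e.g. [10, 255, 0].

[151, 32, 126, 102, 246]

First, C1 ⊕ C2 = (M1 ⊕ K) ⊕ (M2 ⊕ K) = M1 ⊕ M2, so the key drops out. Then M2 = (M1 ⊕ M2) ⊕ M1 over the first 5 bytes.
byte 0: (66 XOR b7) XOR 46 = d1 XOR 46 = 97
byte 1: (67 XOR 35) XOR 72 = 52 XOR 72 = 20
byte 2: (fc XOR ed) XOR 6f = 11 XOR 6f = 7e
byte 3: (0f XOR 04) XOR 6d = 0b XOR 6d = 66
byte 4: (5a XOR 96) XOR 3a = cc XOR 3a = f6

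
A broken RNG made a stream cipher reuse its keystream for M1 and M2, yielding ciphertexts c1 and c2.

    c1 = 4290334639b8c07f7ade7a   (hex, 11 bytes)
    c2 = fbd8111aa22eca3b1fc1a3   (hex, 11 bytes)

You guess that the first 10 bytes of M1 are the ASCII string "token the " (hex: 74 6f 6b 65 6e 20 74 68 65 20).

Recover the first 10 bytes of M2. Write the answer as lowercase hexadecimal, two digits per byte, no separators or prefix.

cd274939f5b67e2c003f

First, c1 ⊕ c2 = (M1 ⊕ K) ⊕ (M2 ⊕ K) = M1 ⊕ M2, so the key drops out. Then M2 = (M1 ⊕ M2) ⊕ M1 over the first 10 bytes.
byte 0: (42 xor fb) xor 74 = b9 xor 74 = cd
byte 1: (90 xor d8) xor 6f = 48 xor 6f = 27
byte 2: (33 xor 11) xor 6b = 22 xor 6b = 49
byte 3: (46 xor 1a) xor 65 = 5c xor 65 = 39
byte 4: (39 xor a2) xor 6e = 9b xor 6e = f5
byte 5: (b8 xor 2e) xor 20 = 96 xor 20 = b6
byte 6: (c0 xor ca) xor 74 = 0a xor 74 = 7e
byte 7: (7f xor 3b) xor 68 = 44 xor 68 = 2c
byte 8: (7a xor 1f) xor 65 = 65 xor 65 = 00
byte 9: (de xor c1) xor 20 = 1f xor 20 = 3f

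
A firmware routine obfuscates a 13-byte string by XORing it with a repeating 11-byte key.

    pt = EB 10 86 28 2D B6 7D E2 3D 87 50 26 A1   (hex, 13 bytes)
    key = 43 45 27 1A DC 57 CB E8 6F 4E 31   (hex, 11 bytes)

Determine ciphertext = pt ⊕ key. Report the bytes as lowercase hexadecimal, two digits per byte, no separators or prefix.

The 11-byte key repeats, so the effective keystream is 43 45 27 1a dc 57 cb e8 6f 4e 31 43 45.
byte 0: 11101011 ^ 01000011 = 10101000
byte 1: 00010000 ^ 01000101 = 01010101
byte 2: 10000110 ^ 00100111 = 10100001
byte 3: 00101000 ^ 00011010 = 00110010
byte 4: 00101101 ^ 11011100 = 11110001
byte 5: 10110110 ^ 01010111 = 11100001
byte 6: 01111101 ^ 11001011 = 10110110
byte 7: 11100010 ^ 11101000 = 00001010
byte 8: 00111101 ^ 01101111 = 01010010
byte 9: 10000111 ^ 01001110 = 11001001
byte 10: 01010000 ^ 00110001 = 01100001
byte 11: 00100110 ^ 01000011 = 01100101
byte 12: 10100001 ^ 01000101 = 11100100

a855a132f1e1b60a52c96165e4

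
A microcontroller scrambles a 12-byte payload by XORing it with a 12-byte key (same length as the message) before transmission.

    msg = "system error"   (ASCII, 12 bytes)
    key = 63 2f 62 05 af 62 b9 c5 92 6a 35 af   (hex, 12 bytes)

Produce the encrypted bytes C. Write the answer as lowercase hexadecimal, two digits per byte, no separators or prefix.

10561171ca0f99a0e0185add

115 ^  99 =  16
121 ^  47 =  86
115 ^  98 =  17
116 ^   5 = 113
101 ^ 175 = 202
109 ^  98 =  15
 32 ^ 185 = 153
101 ^ 197 = 160
114 ^ 146 = 224
114 ^ 106 =  24
111 ^  53 =  90
114 ^ 175 = 221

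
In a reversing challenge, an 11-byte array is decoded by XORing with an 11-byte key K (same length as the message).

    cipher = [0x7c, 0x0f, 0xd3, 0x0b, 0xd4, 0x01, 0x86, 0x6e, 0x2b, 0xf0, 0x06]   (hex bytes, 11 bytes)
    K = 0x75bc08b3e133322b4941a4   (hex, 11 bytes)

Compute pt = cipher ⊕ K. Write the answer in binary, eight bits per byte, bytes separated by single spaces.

00001001 10110011 11011011 10111000 00110101 00110010 10110100 01000101 01100010 10110001 10100010

byte 0: 124 ⊕ 117 =   9
byte 1:  15 ⊕ 188 = 179
byte 2: 211 ⊕   8 = 219
byte 3:  11 ⊕ 179 = 184
byte 4: 212 ⊕ 225 =  53
byte 5:   1 ⊕  51 =  50
byte 6: 134 ⊕  50 = 180
byte 7: 110 ⊕  43 =  69
byte 8:  43 ⊕  73 =  98
byte 9: 240 ⊕  65 = 177
byte 10:   6 ⊕ 164 = 162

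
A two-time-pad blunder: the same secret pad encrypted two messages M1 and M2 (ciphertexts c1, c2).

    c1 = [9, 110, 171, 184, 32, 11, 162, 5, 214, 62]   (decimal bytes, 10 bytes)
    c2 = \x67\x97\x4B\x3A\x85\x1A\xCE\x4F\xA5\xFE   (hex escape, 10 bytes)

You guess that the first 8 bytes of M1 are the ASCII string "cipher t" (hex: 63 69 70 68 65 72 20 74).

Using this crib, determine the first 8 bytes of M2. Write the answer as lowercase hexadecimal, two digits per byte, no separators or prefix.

0d9090eac0634c3e

First, c1 ⊕ c2 = (M1 ⊕ K) ⊕ (M2 ⊕ K) = M1 ⊕ M2, so the key drops out. Then M2 = (M1 ⊕ M2) ⊕ M1 over the first 8 bytes.
byte 0: (09 XOR 67) XOR 63 = 6e XOR 63 = 0d
byte 1: (6e XOR 97) XOR 69 = f9 XOR 69 = 90
byte 2: (ab XOR 4b) XOR 70 = e0 XOR 70 = 90
byte 3: (b8 XOR 3a) XOR 68 = 82 XOR 68 = ea
byte 4: (20 XOR 85) XOR 65 = a5 XOR 65 = c0
byte 5: (0b XOR 1a) XOR 72 = 11 XOR 72 = 63
byte 6: (a2 XOR ce) XOR 20 = 6c XOR 20 = 4c
byte 7: (05 XOR 4f) XOR 74 = 4a XOR 74 = 3e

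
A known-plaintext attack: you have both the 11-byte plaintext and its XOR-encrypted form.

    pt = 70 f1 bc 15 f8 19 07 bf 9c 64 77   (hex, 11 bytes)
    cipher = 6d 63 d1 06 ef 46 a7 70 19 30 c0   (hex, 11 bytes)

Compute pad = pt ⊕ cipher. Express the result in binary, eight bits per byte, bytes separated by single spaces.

Since cipher = pt ⊕ pad, XORing both sides with pt gives pad = pt ⊕ cipher.
70 XOR 6d = 1d
f1 XOR 63 = 92
bc XOR d1 = 6d
15 XOR 06 = 13
f8 XOR ef = 17
19 XOR 46 = 5f
07 XOR a7 = a0
bf XOR 70 = cf
9c XOR 19 = 85
64 XOR 30 = 54
77 XOR c0 = b7

00011101 10010010 01101101 00010011 00010111 01011111 10100000 11001111 10000101 01010100 10110111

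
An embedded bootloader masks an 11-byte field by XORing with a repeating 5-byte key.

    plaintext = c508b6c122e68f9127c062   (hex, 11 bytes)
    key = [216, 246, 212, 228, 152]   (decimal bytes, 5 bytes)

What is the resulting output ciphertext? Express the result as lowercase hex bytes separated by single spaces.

The 5-byte key repeats, so the effective keystream is d8 f6 d4 e4 98 d8 f6 d4 e4 98 d8.
byte 0: 197 xor 216 =  29
byte 1:   8 xor 246 = 254
byte 2: 182 xor 212 =  98
byte 3: 193 xor 228 =  37
byte 4:  34 xor 152 = 186
byte 5: 230 xor 216 =  62
byte 6: 143 xor 246 = 121
byte 7: 145 xor 212 =  69
byte 8:  39 xor 228 = 195
byte 9: 192 xor 152 =  88
byte 10:  98 xor 216 = 186

1d fe 62 25 ba 3e 79 45 c3 58 ba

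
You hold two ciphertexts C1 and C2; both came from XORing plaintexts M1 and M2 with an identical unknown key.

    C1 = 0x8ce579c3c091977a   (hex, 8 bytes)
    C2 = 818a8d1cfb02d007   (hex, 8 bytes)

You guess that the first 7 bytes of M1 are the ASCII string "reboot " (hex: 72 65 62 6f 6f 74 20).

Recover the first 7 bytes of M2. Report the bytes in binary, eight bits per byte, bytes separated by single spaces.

First, C1 ⊕ C2 = (M1 ⊕ K) ⊕ (M2 ⊕ K) = M1 ⊕ M2, so the key drops out. Then M2 = (M1 ⊕ M2) ⊕ M1 over the first 7 bytes.
byte 0: (8c ^ 81) ^ 72 = 0d ^ 72 = 7f
byte 1: (e5 ^ 8a) ^ 65 = 6f ^ 65 = 0a
byte 2: (79 ^ 8d) ^ 62 = f4 ^ 62 = 96
byte 3: (c3 ^ 1c) ^ 6f = df ^ 6f = b0
byte 4: (c0 ^ fb) ^ 6f = 3b ^ 6f = 54
byte 5: (91 ^ 02) ^ 74 = 93 ^ 74 = e7
byte 6: (97 ^ d0) ^ 20 = 47 ^ 20 = 67

01111111 00001010 10010110 10110000 01010100 11100111 01100111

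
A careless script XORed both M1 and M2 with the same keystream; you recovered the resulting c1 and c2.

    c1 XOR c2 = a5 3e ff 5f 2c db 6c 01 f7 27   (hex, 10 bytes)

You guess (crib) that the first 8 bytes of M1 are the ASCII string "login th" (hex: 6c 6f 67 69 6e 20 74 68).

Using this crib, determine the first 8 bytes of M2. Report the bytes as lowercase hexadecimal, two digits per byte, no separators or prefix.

Since c1 ⊕ c2 = M1 ⊕ M2, XORing with the guessed M1 bytes yields the corresponding M2 bytes: M2 = (c1 ⊕ c2) ⊕ M1.
byte 0: a5 ^ 6c = c9
byte 1: 3e ^ 6f = 51
byte 2: ff ^ 67 = 98
byte 3: 5f ^ 69 = 36
byte 4: 2c ^ 6e = 42
byte 5: db ^ 20 = fb
byte 6: 6c ^ 74 = 18
byte 7: 01 ^ 68 = 69

c951983642fb1869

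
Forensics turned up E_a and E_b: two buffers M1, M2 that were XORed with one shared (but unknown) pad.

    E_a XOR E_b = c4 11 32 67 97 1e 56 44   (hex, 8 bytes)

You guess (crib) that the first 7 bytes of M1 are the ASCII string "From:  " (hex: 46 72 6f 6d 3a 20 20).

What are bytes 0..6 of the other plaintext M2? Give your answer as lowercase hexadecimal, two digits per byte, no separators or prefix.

Since E_a ⊕ E_b = M1 ⊕ M2, XORing with the guessed M1 bytes yields the corresponding M2 bytes: M2 = (E_a ⊕ E_b) ⊕ M1.
196 xor  70 = 130
 17 xor 114 =  99
 50 xor 111 =  93
103 xor 109 =  10
151 xor  58 = 173
 30 xor  32 =  62
 86 xor  32 = 118

82635d0aad3e76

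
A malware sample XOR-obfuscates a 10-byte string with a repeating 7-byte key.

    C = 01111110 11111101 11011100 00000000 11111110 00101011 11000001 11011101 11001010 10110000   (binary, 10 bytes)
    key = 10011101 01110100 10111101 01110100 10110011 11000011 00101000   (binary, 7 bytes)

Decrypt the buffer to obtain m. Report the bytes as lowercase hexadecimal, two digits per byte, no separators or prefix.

e38961744de8e940be0d

The 7-byte key repeats, so the effective keystream is 9d 74 bd 74 b3 c3 28 9d 74 bd.
byte 0: 7e XOR 9d = e3
byte 1: fd XOR 74 = 89
byte 2: dc XOR bd = 61
byte 3: 00 XOR 74 = 74
byte 4: fe XOR b3 = 4d
byte 5: 2b XOR c3 = e8
byte 6: c1 XOR 28 = e9
byte 7: dd XOR 9d = 40
byte 8: ca XOR 74 = be
byte 9: b0 XOR bd = 0d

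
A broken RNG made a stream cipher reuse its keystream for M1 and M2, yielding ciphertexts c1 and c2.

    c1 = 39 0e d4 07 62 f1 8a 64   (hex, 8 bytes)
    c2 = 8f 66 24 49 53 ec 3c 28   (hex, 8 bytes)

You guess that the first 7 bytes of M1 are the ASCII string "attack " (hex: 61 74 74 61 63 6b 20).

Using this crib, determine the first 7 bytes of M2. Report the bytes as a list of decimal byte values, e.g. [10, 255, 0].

[215, 28, 132, 47, 82, 118, 150]

First, c1 ⊕ c2 = (M1 ⊕ K) ⊕ (M2 ⊕ K) = M1 ⊕ M2, so the key drops out. Then M2 = (M1 ⊕ M2) ⊕ M1 over the first 7 bytes.
byte 0: (39 ^ 8f) ^ 61 = b6 ^ 61 = d7
byte 1: (0e ^ 66) ^ 74 = 68 ^ 74 = 1c
byte 2: (d4 ^ 24) ^ 74 = f0 ^ 74 = 84
byte 3: (07 ^ 49) ^ 61 = 4e ^ 61 = 2f
byte 4: (62 ^ 53) ^ 63 = 31 ^ 63 = 52
byte 5: (f1 ^ ec) ^ 6b = 1d ^ 6b = 76
byte 6: (8a ^ 3c) ^ 20 = b6 ^ 20 = 96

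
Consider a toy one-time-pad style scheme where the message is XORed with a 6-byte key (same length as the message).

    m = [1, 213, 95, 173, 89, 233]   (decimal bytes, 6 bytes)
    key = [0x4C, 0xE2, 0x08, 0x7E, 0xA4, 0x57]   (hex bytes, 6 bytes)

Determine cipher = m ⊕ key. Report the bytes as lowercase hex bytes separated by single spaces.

4d 37 57 d3 fd be

01 xor 4c = 4d
d5 xor e2 = 37
5f xor 08 = 57
ad xor 7e = d3
59 xor a4 = fd
e9 xor 57 = be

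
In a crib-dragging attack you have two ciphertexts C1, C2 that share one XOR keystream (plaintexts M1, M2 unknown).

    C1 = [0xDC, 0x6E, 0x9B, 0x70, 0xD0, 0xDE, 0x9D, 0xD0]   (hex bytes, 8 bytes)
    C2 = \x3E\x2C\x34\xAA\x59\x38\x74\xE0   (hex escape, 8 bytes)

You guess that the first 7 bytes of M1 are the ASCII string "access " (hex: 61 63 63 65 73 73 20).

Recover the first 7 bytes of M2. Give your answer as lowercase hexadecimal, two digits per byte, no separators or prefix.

First, C1 ⊕ C2 = (M1 ⊕ K) ⊕ (M2 ⊕ K) = M1 ⊕ M2, so the key drops out. Then M2 = (M1 ⊕ M2) ⊕ M1 over the first 7 bytes.
byte 0: (dc xor 3e) xor 61 = e2 xor 61 = 83
byte 1: (6e xor 2c) xor 63 = 42 xor 63 = 21
byte 2: (9b xor 34) xor 63 = af xor 63 = cc
byte 3: (70 xor aa) xor 65 = da xor 65 = bf
byte 4: (d0 xor 59) xor 73 = 89 xor 73 = fa
byte 5: (de xor 38) xor 73 = e6 xor 73 = 95
byte 6: (9d xor 74) xor 20 = e9 xor 20 = c9

8321ccbffa95c9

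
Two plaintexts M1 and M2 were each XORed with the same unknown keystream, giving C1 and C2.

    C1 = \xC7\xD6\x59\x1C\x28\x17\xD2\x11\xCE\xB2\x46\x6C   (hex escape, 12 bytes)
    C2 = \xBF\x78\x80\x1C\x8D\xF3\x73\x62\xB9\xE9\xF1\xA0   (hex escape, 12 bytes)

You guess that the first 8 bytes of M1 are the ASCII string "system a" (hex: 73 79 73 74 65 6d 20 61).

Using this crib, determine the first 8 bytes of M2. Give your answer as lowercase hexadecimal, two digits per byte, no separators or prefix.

First, C1 ⊕ C2 = (M1 ⊕ K) ⊕ (M2 ⊕ K) = M1 ⊕ M2, so the key drops out. Then M2 = (M1 ⊕ M2) ⊕ M1 over the first 8 bytes.
byte 0: (c7 xor bf) xor 73 = 78 xor 73 = 0b
byte 1: (d6 xor 78) xor 79 = ae xor 79 = d7
byte 2: (59 xor 80) xor 73 = d9 xor 73 = aa
byte 3: (1c xor 1c) xor 74 = 00 xor 74 = 74
byte 4: (28 xor 8d) xor 65 = a5 xor 65 = c0
byte 5: (17 xor f3) xor 6d = e4 xor 6d = 89
byte 6: (d2 xor 73) xor 20 = a1 xor 20 = 81
byte 7: (11 xor 62) xor 61 = 73 xor 61 = 12

0bd7aa74c0898112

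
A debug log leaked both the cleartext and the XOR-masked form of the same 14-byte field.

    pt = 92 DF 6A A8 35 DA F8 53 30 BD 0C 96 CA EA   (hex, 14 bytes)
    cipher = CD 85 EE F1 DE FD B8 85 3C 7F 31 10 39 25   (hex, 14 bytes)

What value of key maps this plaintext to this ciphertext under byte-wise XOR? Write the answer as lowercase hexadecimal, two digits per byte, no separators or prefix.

5f5a8459eb2740d60cc23d86f3cf

Since cipher = pt ⊕ key, XORing both sides with pt gives key = pt ⊕ cipher.
146 xor 205 =  95
223 xor 133 =  90
106 xor 238 = 132
168 xor 241 =  89
 53 xor 222 = 235
218 xor 253 =  39
248 xor 184 =  64
 83 xor 133 = 214
 48 xor  60 =  12
189 xor 127 = 194
 12 xor  49 =  61
150 xor  16 = 134
202 xor  57 = 243
234 xor  37 = 207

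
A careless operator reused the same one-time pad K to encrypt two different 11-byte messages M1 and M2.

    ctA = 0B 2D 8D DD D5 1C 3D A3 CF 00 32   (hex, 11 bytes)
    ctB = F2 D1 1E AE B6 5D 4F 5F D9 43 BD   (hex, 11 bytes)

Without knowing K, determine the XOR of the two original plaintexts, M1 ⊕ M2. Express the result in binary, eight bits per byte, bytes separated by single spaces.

11111001 11111100 10010011 01110011 01100011 01000001 01110010 11111100 00010110 01000011 10001111

ctA ⊕ ctB = (M1 ⊕ K) ⊕ (M2 ⊕ K) = M1 ⊕ M2 — the shared key cancels under XOR.
byte 0:  11 ⊕ 242 = 249
byte 1:  45 ⊕ 209 = 252
byte 2: 141 ⊕  30 = 147
byte 3: 221 ⊕ 174 = 115
byte 4: 213 ⊕ 182 =  99
byte 5:  28 ⊕  93 =  65
byte 6:  61 ⊕  79 = 114
byte 7: 163 ⊕  95 = 252
byte 8: 207 ⊕ 217 =  22
byte 9:   0 ⊕  67 =  67
byte 10:  50 ⊕ 189 = 143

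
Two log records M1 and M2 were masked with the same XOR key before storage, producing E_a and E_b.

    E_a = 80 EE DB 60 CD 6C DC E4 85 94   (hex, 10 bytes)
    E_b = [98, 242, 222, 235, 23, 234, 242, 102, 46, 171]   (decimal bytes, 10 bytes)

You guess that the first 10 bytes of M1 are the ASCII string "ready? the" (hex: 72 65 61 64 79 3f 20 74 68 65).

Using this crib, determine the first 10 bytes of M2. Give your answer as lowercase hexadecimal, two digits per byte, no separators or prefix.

First, E_a ⊕ E_b = (M1 ⊕ K) ⊕ (M2 ⊕ K) = M1 ⊕ M2, so the key drops out. Then M2 = (M1 ⊕ M2) ⊕ M1 over the first 10 bytes.
byte 0: (80 ⊕ 62) ⊕ 72 = e2 ⊕ 72 = 90
byte 1: (ee ⊕ f2) ⊕ 65 = 1c ⊕ 65 = 79
byte 2: (db ⊕ de) ⊕ 61 = 05 ⊕ 61 = 64
byte 3: (60 ⊕ eb) ⊕ 64 = 8b ⊕ 64 = ef
byte 4: (cd ⊕ 17) ⊕ 79 = da ⊕ 79 = a3
byte 5: (6c ⊕ ea) ⊕ 3f = 86 ⊕ 3f = b9
byte 6: (dc ⊕ f2) ⊕ 20 = 2e ⊕ 20 = 0e
byte 7: (e4 ⊕ 66) ⊕ 74 = 82 ⊕ 74 = f6
byte 8: (85 ⊕ 2e) ⊕ 68 = ab ⊕ 68 = c3
byte 9: (94 ⊕ ab) ⊕ 65 = 3f ⊕ 65 = 5a

907964efa3b90ef6c35a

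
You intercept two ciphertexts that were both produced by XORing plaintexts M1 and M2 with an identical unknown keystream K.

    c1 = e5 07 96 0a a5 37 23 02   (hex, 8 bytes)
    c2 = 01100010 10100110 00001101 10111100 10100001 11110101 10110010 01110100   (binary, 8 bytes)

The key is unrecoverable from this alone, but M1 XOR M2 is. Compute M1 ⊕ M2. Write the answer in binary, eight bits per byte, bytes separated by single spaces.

10000111 10100001 10011011 10110110 00000100 11000010 10010001 01110110

c1 ⊕ c2 = (M1 ⊕ K) ⊕ (M2 ⊕ K) = M1 ⊕ M2 — the shared key cancels under XOR.
byte 0: 229 xor  98 = 135
byte 1:   7 xor 166 = 161
byte 2: 150 xor  13 = 155
byte 3:  10 xor 188 = 182
byte 4: 165 xor 161 =   4
byte 5:  55 xor 245 = 194
byte 6:  35 xor 178 = 145
byte 7:   2 xor 116 = 118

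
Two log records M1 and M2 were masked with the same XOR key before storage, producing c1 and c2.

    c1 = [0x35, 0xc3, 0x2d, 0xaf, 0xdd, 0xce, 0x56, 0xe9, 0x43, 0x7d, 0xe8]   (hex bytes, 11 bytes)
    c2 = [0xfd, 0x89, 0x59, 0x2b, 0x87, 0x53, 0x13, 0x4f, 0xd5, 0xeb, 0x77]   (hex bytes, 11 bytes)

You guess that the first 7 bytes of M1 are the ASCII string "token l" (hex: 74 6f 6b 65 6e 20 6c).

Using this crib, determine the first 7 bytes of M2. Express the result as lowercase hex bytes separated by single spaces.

bc 25 1f e1 34 bd 29

First, c1 ⊕ c2 = (M1 ⊕ K) ⊕ (M2 ⊕ K) = M1 ⊕ M2, so the key drops out. Then M2 = (M1 ⊕ M2) ⊕ M1 over the first 7 bytes.
byte 0: (35 ^ fd) ^ 74 = c8 ^ 74 = bc
byte 1: (c3 ^ 89) ^ 6f = 4a ^ 6f = 25
byte 2: (2d ^ 59) ^ 6b = 74 ^ 6b = 1f
byte 3: (af ^ 2b) ^ 65 = 84 ^ 65 = e1
byte 4: (dd ^ 87) ^ 6e = 5a ^ 6e = 34
byte 5: (ce ^ 53) ^ 20 = 9d ^ 20 = bd
byte 6: (56 ^ 13) ^ 6c = 45 ^ 6c = 29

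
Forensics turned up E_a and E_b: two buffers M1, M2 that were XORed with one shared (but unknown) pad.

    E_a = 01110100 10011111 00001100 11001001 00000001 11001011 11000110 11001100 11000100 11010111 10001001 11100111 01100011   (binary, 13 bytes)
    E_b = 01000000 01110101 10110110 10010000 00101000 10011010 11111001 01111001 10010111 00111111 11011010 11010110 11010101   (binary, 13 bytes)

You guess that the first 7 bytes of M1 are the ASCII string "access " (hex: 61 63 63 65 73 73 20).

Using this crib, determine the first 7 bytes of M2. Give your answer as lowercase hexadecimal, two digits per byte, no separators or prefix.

5589d93c5a221f

First, E_a ⊕ E_b = (M1 ⊕ K) ⊕ (M2 ⊕ K) = M1 ⊕ M2, so the key drops out. Then M2 = (M1 ⊕ M2) ⊕ M1 over the first 7 bytes.
byte 0: (74 ⊕ 40) ⊕ 61 = 34 ⊕ 61 = 55
byte 1: (9f ⊕ 75) ⊕ 63 = ea ⊕ 63 = 89
byte 2: (0c ⊕ b6) ⊕ 63 = ba ⊕ 63 = d9
byte 3: (c9 ⊕ 90) ⊕ 65 = 59 ⊕ 65 = 3c
byte 4: (01 ⊕ 28) ⊕ 73 = 29 ⊕ 73 = 5a
byte 5: (cb ⊕ 9a) ⊕ 73 = 51 ⊕ 73 = 22
byte 6: (c6 ⊕ f9) ⊕ 20 = 3f ⊕ 20 = 1f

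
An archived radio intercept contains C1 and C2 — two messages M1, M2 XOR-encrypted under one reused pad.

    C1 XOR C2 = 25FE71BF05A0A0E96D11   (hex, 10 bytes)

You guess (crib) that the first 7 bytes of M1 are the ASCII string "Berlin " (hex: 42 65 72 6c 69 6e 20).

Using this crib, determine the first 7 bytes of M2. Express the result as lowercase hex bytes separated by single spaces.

Since C1 ⊕ C2 = M1 ⊕ M2, XORing with the guessed M1 bytes yields the corresponding M2 bytes: M2 = (C1 ⊕ C2) ⊕ M1.
25 ^ 42 = 67
fe ^ 65 = 9b
71 ^ 72 = 03
bf ^ 6c = d3
05 ^ 69 = 6c
a0 ^ 6e = ce
a0 ^ 20 = 80

67 9b 03 d3 6c ce 80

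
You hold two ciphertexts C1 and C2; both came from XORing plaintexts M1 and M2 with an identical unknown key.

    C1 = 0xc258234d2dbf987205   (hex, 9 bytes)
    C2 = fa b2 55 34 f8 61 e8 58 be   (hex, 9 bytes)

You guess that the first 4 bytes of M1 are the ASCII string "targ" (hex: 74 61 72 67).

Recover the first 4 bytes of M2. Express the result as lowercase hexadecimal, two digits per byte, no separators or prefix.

First, C1 ⊕ C2 = (M1 ⊕ K) ⊕ (M2 ⊕ K) = M1 ⊕ M2, so the key drops out. Then M2 = (M1 ⊕ M2) ⊕ M1 over the first 4 bytes.
byte 0: (c2 XOR fa) XOR 74 = 38 XOR 74 = 4c
byte 1: (58 XOR b2) XOR 61 = ea XOR 61 = 8b
byte 2: (23 XOR 55) XOR 72 = 76 XOR 72 = 04
byte 3: (4d XOR 34) XOR 67 = 79 XOR 67 = 1e

4c8b041e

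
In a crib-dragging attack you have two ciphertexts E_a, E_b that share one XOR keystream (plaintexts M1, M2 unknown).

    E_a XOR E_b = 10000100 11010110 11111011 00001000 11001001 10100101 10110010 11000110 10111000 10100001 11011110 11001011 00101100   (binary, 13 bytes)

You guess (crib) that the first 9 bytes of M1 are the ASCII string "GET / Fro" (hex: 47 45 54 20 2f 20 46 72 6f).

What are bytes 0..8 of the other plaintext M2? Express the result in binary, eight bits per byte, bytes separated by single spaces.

11000011 10010011 10101111 00101000 11100110 10000101 11110100 10110100 11010111

Since E_a ⊕ E_b = M1 ⊕ M2, XORing with the guessed M1 bytes yields the corresponding M2 bytes: M2 = (E_a ⊕ E_b) ⊕ M1.
84 ⊕ 47 = c3
d6 ⊕ 45 = 93
fb ⊕ 54 = af
08 ⊕ 20 = 28
c9 ⊕ 2f = e6
a5 ⊕ 20 = 85
b2 ⊕ 46 = f4
c6 ⊕ 72 = b4
b8 ⊕ 6f = d7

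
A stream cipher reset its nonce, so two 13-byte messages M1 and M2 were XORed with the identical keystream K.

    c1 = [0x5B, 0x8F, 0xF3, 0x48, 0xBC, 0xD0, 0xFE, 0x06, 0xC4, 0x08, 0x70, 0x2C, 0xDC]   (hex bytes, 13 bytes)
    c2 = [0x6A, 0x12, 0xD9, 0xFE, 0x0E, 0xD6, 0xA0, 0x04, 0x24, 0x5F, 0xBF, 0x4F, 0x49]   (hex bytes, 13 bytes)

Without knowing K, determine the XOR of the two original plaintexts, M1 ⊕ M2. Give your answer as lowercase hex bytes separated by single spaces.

c1 ⊕ c2 = (M1 ⊕ K) ⊕ (M2 ⊕ K) = M1 ⊕ M2 — the shared key cancels under XOR.
byte 0:  91 ^ 106 =  49
byte 1: 143 ^  18 = 157
byte 2: 243 ^ 217 =  42
byte 3:  72 ^ 254 = 182
byte 4: 188 ^  14 = 178
byte 5: 208 ^ 214 =   6
byte 6: 254 ^ 160 =  94
byte 7:   6 ^   4 =   2
byte 8: 196 ^  36 = 224
byte 9:   8 ^  95 =  87
byte 10: 112 ^ 191 = 207
byte 11:  44 ^  79 =  99
byte 12: 220 ^  73 = 149

31 9d 2a b6 b2 06 5e 02 e0 57 cf 63 95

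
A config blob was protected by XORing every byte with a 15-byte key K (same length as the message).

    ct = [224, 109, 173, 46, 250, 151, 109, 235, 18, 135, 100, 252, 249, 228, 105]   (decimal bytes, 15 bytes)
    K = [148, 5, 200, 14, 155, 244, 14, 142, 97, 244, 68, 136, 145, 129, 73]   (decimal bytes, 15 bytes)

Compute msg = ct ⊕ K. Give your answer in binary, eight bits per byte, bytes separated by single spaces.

01110100 01101000 01100101 00100000 01100001 01100011 01100011 01100101 01110011 01110011 00100000 01110100 01101000 01100101 00100000

XOR is its own inverse, so applying the key byte-wise gives the result directly.
e0 xor 94 = 74
6d xor 05 = 68
ad xor c8 = 65
2e xor 0e = 20
fa xor 9b = 61
97 xor f4 = 63
6d xor 0e = 63
eb xor 8e = 65
12 xor 61 = 73
87 xor f4 = 73
64 xor 44 = 20
fc xor 88 = 74
f9 xor 91 = 68
e4 xor 81 = 65
69 xor 49 = 20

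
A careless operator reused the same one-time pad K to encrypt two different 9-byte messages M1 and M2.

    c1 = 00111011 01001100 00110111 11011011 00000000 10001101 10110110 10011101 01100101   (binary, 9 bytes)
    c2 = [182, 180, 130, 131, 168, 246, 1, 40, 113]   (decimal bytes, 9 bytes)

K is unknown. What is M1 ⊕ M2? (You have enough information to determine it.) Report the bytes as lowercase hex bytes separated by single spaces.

8d f8 b5 58 a8 7b b7 b5 14

c1 ⊕ c2 = (M1 ⊕ K) ⊕ (M2 ⊕ K) = M1 ⊕ M2 — the shared key cancels under XOR.
 59 ⊕ 182 = 141
 76 ⊕ 180 = 248
 55 ⊕ 130 = 181
219 ⊕ 131 =  88
  0 ⊕ 168 = 168
141 ⊕ 246 = 123
182 ⊕   1 = 183
157 ⊕  40 = 181
101 ⊕ 113 =  20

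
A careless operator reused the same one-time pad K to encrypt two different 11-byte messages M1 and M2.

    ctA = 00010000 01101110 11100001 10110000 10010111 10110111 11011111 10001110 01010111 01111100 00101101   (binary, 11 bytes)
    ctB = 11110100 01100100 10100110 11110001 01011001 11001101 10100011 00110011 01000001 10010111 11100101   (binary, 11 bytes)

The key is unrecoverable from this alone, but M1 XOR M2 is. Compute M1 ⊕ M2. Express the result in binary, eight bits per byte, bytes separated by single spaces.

ctA ⊕ ctB = (M1 ⊕ K) ⊕ (M2 ⊕ K) = M1 ⊕ M2 — the shared key cancels under XOR.
byte 0: 00010000 ⊕ 11110100 = 11100100
byte 1: 01101110 ⊕ 01100100 = 00001010
byte 2: 11100001 ⊕ 10100110 = 01000111
byte 3: 10110000 ⊕ 11110001 = 01000001
byte 4: 10010111 ⊕ 01011001 = 11001110
byte 5: 10110111 ⊕ 11001101 = 01111010
byte 6: 11011111 ⊕ 10100011 = 01111100
byte 7: 10001110 ⊕ 00110011 = 10111101
byte 8: 01010111 ⊕ 01000001 = 00010110
byte 9: 01111100 ⊕ 10010111 = 11101011
byte 10: 00101101 ⊕ 11100101 = 11001000

11100100 00001010 01000111 01000001 11001110 01111010 01111100 10111101 00010110 11101011 11001000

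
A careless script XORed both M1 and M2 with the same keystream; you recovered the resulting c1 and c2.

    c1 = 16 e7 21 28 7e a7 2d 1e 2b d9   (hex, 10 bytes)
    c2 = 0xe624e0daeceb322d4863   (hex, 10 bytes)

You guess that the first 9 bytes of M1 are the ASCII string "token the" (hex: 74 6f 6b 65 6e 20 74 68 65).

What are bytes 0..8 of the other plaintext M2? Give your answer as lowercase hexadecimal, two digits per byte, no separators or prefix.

84acaa97fc6c6b5b06

First, c1 ⊕ c2 = (M1 ⊕ K) ⊕ (M2 ⊕ K) = M1 ⊕ M2, so the key drops out. Then M2 = (M1 ⊕ M2) ⊕ M1 over the first 9 bytes.
byte 0: (16 ^ e6) ^ 74 = f0 ^ 74 = 84
byte 1: (e7 ^ 24) ^ 6f = c3 ^ 6f = ac
byte 2: (21 ^ e0) ^ 6b = c1 ^ 6b = aa
byte 3: (28 ^ da) ^ 65 = f2 ^ 65 = 97
byte 4: (7e ^ ec) ^ 6e = 92 ^ 6e = fc
byte 5: (a7 ^ eb) ^ 20 = 4c ^ 20 = 6c
byte 6: (2d ^ 32) ^ 74 = 1f ^ 74 = 6b
byte 7: (1e ^ 2d) ^ 68 = 33 ^ 68 = 5b
byte 8: (2b ^ 48) ^ 65 = 63 ^ 65 = 06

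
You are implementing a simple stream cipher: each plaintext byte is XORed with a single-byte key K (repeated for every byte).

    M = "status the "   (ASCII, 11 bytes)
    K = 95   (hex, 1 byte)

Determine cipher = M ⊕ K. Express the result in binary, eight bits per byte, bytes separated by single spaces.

The 1-byte key repeats, so the effective keystream is 95 95 95 95 95 95 95 95 95 95 95.
byte 0: 73 ⊕ 95 = e6
byte 1: 74 ⊕ 95 = e1
byte 2: 61 ⊕ 95 = f4
byte 3: 74 ⊕ 95 = e1
byte 4: 75 ⊕ 95 = e0
byte 5: 73 ⊕ 95 = e6
byte 6: 20 ⊕ 95 = b5
byte 7: 74 ⊕ 95 = e1
byte 8: 68 ⊕ 95 = fd
byte 9: 65 ⊕ 95 = f0
byte 10: 20 ⊕ 95 = b5

11100110 11100001 11110100 11100001 11100000 11100110 10110101 11100001 11111101 11110000 10110101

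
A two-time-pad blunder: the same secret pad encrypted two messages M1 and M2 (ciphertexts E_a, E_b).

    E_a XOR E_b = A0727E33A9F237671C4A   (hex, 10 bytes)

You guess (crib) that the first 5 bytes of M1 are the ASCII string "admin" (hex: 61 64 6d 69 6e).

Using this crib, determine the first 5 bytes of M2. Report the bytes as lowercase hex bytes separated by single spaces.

Since E_a ⊕ E_b = M1 ⊕ M2, XORing with the guessed M1 bytes yields the corresponding M2 bytes: M2 = (E_a ⊕ E_b) ⊕ M1.
160 XOR  97 = 193
114 XOR 100 =  22
126 XOR 109 =  19
 51 XOR 105 =  90
169 XOR 110 = 199

c1 16 13 5a c7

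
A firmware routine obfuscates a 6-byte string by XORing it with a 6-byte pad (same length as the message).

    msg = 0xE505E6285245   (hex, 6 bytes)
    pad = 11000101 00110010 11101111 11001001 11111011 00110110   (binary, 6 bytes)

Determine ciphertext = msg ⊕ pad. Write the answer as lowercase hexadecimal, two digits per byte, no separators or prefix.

203709e1a973

byte 0: 229 xor 197 =  32
byte 1:   5 xor  50 =  55
byte 2: 230 xor 239 =   9
byte 3:  40 xor 201 = 225
byte 4:  82 xor 251 = 169
byte 5:  69 xor  54 = 115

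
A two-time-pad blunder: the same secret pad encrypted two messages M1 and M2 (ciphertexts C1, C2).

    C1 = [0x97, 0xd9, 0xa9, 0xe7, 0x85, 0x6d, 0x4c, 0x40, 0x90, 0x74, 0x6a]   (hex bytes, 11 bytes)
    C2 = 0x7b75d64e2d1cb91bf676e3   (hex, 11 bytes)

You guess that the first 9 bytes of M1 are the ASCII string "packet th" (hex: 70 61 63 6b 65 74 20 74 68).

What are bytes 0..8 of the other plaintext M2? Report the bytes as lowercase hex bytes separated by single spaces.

First, C1 ⊕ C2 = (M1 ⊕ K) ⊕ (M2 ⊕ K) = M1 ⊕ M2, so the key drops out. Then M2 = (M1 ⊕ M2) ⊕ M1 over the first 9 bytes.
byte 0: (97 ^ 7b) ^ 70 = ec ^ 70 = 9c
byte 1: (d9 ^ 75) ^ 61 = ac ^ 61 = cd
byte 2: (a9 ^ d6) ^ 63 = 7f ^ 63 = 1c
byte 3: (e7 ^ 4e) ^ 6b = a9 ^ 6b = c2
byte 4: (85 ^ 2d) ^ 65 = a8 ^ 65 = cd
byte 5: (6d ^ 1c) ^ 74 = 71 ^ 74 = 05
byte 6: (4c ^ b9) ^ 20 = f5 ^ 20 = d5
byte 7: (40 ^ 1b) ^ 74 = 5b ^ 74 = 2f
byte 8: (90 ^ f6) ^ 68 = 66 ^ 68 = 0e

9c cd 1c c2 cd 05 d5 2f 0e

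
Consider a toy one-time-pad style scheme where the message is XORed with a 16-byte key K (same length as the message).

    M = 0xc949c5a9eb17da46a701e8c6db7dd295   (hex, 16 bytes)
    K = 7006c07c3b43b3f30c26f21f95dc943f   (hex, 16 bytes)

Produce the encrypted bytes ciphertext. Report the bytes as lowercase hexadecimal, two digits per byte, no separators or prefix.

byte 0: 11001001 XOR 01110000 = 10111001
byte 1: 01001001 XOR 00000110 = 01001111
byte 2: 11000101 XOR 11000000 = 00000101
byte 3: 10101001 XOR 01111100 = 11010101
byte 4: 11101011 XOR 00111011 = 11010000
byte 5: 00010111 XOR 01000011 = 01010100
byte 6: 11011010 XOR 10110011 = 01101001
byte 7: 01000110 XOR 11110011 = 10110101
byte 8: 10100111 XOR 00001100 = 10101011
byte 9: 00000001 XOR 00100110 = 00100111
byte 10: 11101000 XOR 11110010 = 00011010
byte 11: 11000110 XOR 00011111 = 11011001
byte 12: 11011011 XOR 10010101 = 01001110
byte 13: 01111101 XOR 11011100 = 10100001
byte 14: 11010010 XOR 10010100 = 01000110
byte 15: 10010101 XOR 00111111 = 10101010

b94f05d5d05469b5ab271ad94ea146aa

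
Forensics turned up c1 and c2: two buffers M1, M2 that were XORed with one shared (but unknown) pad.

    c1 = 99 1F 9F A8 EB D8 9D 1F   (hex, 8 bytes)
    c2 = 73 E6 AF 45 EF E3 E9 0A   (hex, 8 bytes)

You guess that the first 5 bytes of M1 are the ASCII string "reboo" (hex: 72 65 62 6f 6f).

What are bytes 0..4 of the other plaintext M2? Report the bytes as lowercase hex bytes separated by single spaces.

First, c1 ⊕ c2 = (M1 ⊕ K) ⊕ (M2 ⊕ K) = M1 ⊕ M2, so the key drops out. Then M2 = (M1 ⊕ M2) ⊕ M1 over the first 5 bytes.
byte 0: (99 xor 73) xor 72 = ea xor 72 = 98
byte 1: (1f xor e6) xor 65 = f9 xor 65 = 9c
byte 2: (9f xor af) xor 62 = 30 xor 62 = 52
byte 3: (a8 xor 45) xor 6f = ed xor 6f = 82
byte 4: (eb xor ef) xor 6f = 04 xor 6f = 6b

98 9c 52 82 6b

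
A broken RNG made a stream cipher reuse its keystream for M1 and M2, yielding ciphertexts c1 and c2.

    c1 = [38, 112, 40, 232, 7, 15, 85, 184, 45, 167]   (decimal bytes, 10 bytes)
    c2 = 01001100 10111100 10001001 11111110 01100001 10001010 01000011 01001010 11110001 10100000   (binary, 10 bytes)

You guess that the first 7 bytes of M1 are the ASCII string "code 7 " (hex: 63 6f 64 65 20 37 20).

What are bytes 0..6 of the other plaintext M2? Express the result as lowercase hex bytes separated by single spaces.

09 a3 c5 73 46 b2 36

First, c1 ⊕ c2 = (M1 ⊕ K) ⊕ (M2 ⊕ K) = M1 ⊕ M2, so the key drops out. Then M2 = (M1 ⊕ M2) ⊕ M1 over the first 7 bytes.
byte 0: (26 XOR 4c) XOR 63 = 6a XOR 63 = 09
byte 1: (70 XOR bc) XOR 6f = cc XOR 6f = a3
byte 2: (28 XOR 89) XOR 64 = a1 XOR 64 = c5
byte 3: (e8 XOR fe) XOR 65 = 16 XOR 65 = 73
byte 4: (07 XOR 61) XOR 20 = 66 XOR 20 = 46
byte 5: (0f XOR 8a) XOR 37 = 85 XOR 37 = b2
byte 6: (55 XOR 43) XOR 20 = 16 XOR 20 = 36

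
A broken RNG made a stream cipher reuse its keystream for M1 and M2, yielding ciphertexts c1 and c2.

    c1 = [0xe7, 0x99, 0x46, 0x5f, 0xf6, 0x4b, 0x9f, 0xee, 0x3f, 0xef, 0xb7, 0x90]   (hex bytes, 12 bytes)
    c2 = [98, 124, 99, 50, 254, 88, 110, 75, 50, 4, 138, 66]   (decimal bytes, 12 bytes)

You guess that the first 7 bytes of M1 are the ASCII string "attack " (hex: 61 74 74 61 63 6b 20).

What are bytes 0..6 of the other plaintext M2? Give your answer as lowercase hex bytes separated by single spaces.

e4 91 51 0c 6b 78 d1

First, c1 ⊕ c2 = (M1 ⊕ K) ⊕ (M2 ⊕ K) = M1 ⊕ M2, so the key drops out. Then M2 = (M1 ⊕ M2) ⊕ M1 over the first 7 bytes.
byte 0: (e7 ⊕ 62) ⊕ 61 = 85 ⊕ 61 = e4
byte 1: (99 ⊕ 7c) ⊕ 74 = e5 ⊕ 74 = 91
byte 2: (46 ⊕ 63) ⊕ 74 = 25 ⊕ 74 = 51
byte 3: (5f ⊕ 32) ⊕ 61 = 6d ⊕ 61 = 0c
byte 4: (f6 ⊕ fe) ⊕ 63 = 08 ⊕ 63 = 6b
byte 5: (4b ⊕ 58) ⊕ 6b = 13 ⊕ 6b = 78
byte 6: (9f ⊕ 6e) ⊕ 20 = f1 ⊕ 20 = d1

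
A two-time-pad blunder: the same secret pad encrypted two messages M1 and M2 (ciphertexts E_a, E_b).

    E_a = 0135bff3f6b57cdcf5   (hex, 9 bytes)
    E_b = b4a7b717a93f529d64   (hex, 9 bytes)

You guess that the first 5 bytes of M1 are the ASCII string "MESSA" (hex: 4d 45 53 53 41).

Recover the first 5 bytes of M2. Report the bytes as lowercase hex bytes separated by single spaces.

f8 d7 5b b7 1e

First, E_a ⊕ E_b = (M1 ⊕ K) ⊕ (M2 ⊕ K) = M1 ⊕ M2, so the key drops out. Then M2 = (M1 ⊕ M2) ⊕ M1 over the first 5 bytes.
byte 0: (01 ^ b4) ^ 4d = b5 ^ 4d = f8
byte 1: (35 ^ a7) ^ 45 = 92 ^ 45 = d7
byte 2: (bf ^ b7) ^ 53 = 08 ^ 53 = 5b
byte 3: (f3 ^ 17) ^ 53 = e4 ^ 53 = b7
byte 4: (f6 ^ a9) ^ 41 = 5f ^ 41 = 1e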